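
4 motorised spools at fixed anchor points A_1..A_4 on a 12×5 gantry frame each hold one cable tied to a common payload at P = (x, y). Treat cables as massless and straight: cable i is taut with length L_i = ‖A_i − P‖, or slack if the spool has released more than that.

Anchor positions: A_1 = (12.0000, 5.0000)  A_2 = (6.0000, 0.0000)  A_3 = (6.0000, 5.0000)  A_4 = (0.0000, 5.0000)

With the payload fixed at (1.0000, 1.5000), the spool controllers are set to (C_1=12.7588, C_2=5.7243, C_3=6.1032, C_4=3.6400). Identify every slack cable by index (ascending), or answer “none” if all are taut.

1, 2

cable 1: √((11.0000)²+(3.5000)²)=11.5434, C_1=12.7588: slack
cable 2: √((5.0000)²+(-1.5000)²)=5.2202, C_2=5.7243: slack
cable 3: √((5.0000)²+(3.5000)²)=6.1033, C_3=6.1032: taut
cable 4: √((-1.0000)²+(3.5000)²)=3.6401, C_4=3.6400: taut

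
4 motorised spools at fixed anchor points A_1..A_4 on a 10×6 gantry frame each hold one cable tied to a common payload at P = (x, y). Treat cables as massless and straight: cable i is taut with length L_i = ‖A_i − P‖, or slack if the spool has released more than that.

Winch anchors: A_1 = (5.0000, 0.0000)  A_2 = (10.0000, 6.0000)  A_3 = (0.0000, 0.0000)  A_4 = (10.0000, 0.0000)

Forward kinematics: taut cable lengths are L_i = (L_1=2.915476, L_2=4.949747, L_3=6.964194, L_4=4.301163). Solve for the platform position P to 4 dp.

circle eqns → linear via eq_j − eq_1; set c_j = A_j·A_j − L_j²
c_1 = 25.0000+0.0000−8.5000 = 16.5000
-10.0000·x − 12.0000·y = c_1−c_2 = -95.0000
10.0000·x + 0.0000·y = c_1−c_3 = 65.0000
-10.0000·x + 0.0000·y = c_1−c_4 = -65.0000
solve first two rows → x=6.5000, y=2.5000
check cable 4: ‖A_4−P‖² = 18.5000 ≈ L_4² = 18.5000 ✓

(6.5000, 2.5000)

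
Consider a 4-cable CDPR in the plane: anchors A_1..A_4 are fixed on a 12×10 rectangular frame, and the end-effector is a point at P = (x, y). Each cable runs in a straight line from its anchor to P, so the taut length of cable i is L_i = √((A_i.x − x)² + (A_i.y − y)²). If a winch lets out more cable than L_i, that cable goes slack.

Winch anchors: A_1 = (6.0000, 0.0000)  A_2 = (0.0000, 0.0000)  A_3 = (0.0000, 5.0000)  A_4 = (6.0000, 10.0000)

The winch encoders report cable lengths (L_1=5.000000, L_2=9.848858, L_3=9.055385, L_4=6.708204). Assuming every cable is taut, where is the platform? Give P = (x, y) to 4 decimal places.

(9.0000, 4.0000)

each cable: (A_i−P)·(A_i−P) = L_i²; let c_i = ‖A_i‖²−L_i²
c_1 = 36.0000+0.0000−25.0000 = 11.0000
row 1: 12.0000x + 0.0000y = 108.0000  (c_2=-97.0000)
row 2: 12.0000x − 10.0000y = 68.0000  (c_3=-57.0000)
row 3: 0.0000x − 20.0000y = -80.0000  (c_4=91.0000)
Cramer on rows 1–2 → x = 9.0000, y = 4.0000
check cable 4: ‖A_4−P‖² = 45.0000 ≈ L_4² = 45.0000 ✓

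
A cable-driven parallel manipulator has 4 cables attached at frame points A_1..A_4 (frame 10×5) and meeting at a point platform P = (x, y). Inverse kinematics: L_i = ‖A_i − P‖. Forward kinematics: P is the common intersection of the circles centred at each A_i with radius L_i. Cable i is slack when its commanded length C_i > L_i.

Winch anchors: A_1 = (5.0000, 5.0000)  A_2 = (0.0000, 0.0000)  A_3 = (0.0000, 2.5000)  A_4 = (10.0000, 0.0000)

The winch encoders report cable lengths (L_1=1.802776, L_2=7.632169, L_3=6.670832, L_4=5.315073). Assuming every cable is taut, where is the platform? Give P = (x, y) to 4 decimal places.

each cable: (A_i−P)·(A_i−P) = L_i²; let q_i = ‖A_i‖²−L_i²
q_1 = 25.0000+25.0000−3.2500 = 46.7500
row 1: 10.0000x + 10.0000y = 105.0000  (q_2=-58.2500)
row 2: 10.0000x + 5.0000y = 85.0000  (q_3=-38.2500)
row 3: -10.0000x + 10.0000y = -25.0000  (q_4=71.7500)
Cramer on rows 1–2 → x = 6.5000, y = 4.0000
check cable 4: ‖A_4−P‖² = 28.2500 ≈ L_4² = 28.2500 ✓

(6.5000, 4.0000)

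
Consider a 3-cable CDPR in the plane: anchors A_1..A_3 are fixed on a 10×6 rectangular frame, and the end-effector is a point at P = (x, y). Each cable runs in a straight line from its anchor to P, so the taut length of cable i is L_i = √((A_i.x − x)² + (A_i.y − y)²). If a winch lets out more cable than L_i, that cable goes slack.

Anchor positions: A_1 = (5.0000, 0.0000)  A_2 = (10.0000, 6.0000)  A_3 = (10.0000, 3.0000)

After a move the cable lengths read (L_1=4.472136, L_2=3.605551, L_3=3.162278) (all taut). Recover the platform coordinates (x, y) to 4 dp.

(7.0000, 4.0000)

expand ‖A_i−P‖²=L_i² and subtract eq 1 (k_i ≔ ‖A_i‖²−L_i²)
k_1 = 25.0000+0.0000−20.0000 = 5.0000
eq1−eq2 → [-10.0000  -12.0000]·P = -118.0000
eq1−eq3 → [-10.0000  -6.0000]·P = -94.0000
2×2 solve → P = (7.0000, 4.0000)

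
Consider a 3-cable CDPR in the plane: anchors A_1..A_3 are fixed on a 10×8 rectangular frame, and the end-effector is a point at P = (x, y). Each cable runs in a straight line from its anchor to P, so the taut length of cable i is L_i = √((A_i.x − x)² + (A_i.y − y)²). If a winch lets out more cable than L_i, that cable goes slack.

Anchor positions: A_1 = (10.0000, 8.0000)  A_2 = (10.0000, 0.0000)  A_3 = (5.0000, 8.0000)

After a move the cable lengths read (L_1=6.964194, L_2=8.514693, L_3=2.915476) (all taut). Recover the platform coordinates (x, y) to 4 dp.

each cable: (A_i−P)·(A_i−P) = L_i²; let c_i = ‖A_i‖²−L_i²
c_1 = 100.0000+64.0000−48.5000 = 115.5000
row 1: 0.0000x + 16.0000y = 88.0000  (c_2=27.5000)
row 2: 10.0000x + 0.0000y = 35.0000  (c_3=80.5000)
Cramer on rows 1–2 → x = 3.5000, y = 5.5000

(3.5000, 5.5000)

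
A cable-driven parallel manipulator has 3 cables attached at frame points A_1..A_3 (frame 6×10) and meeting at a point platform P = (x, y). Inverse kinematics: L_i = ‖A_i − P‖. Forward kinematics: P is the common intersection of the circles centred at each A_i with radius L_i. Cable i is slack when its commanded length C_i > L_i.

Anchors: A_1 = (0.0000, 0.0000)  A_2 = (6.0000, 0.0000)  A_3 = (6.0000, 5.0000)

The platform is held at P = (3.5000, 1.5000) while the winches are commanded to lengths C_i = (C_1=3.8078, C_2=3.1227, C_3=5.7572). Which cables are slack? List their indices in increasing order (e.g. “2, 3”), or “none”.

cable 1: √((-3.5000)²+(-1.5000)²)=3.8079, C_1=3.8078: taut
cable 2: √((2.5000)²+(-1.5000)²)=2.9155, C_2=3.1227: slack
cable 3: √((2.5000)²+(3.5000)²)=4.3012, C_3=5.7572: slack

2, 3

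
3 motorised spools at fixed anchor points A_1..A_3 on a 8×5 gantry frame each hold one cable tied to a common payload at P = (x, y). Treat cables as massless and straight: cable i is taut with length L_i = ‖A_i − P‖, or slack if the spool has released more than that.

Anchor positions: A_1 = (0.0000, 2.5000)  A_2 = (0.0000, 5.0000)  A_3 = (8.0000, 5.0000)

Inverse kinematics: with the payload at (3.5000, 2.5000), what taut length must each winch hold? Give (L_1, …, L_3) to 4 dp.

L_1 = √((0.0000−3.5000)² + (2.5000−2.5000)²) = 3.5000
L_2 = √((0.0000−3.5000)² + (5.0000−2.5000)²) = 4.3012
L_3 = √((8.0000−3.5000)² + (5.0000−2.5000)²) = 5.1478

(3.5000, 4.3012, 5.1478)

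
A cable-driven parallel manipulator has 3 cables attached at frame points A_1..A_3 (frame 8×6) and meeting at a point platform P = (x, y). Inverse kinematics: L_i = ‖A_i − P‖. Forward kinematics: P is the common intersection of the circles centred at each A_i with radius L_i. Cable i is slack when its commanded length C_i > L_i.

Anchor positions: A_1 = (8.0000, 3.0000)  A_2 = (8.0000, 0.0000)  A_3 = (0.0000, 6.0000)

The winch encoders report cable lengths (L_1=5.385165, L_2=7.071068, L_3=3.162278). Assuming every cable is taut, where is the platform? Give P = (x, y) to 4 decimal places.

(3.0000, 5.0000)

circle eqns → linear via eq_j − eq_1; set c_j = A_j·A_j − L_j²
c_1 = 64.0000+9.0000−29.0000 = 44.0000
0.0000·x + 6.0000·y = c_1−c_2 = 30.0000
16.0000·x − 6.0000·y = c_1−c_3 = 18.0000
solve first two rows → x=3.0000, y=5.0000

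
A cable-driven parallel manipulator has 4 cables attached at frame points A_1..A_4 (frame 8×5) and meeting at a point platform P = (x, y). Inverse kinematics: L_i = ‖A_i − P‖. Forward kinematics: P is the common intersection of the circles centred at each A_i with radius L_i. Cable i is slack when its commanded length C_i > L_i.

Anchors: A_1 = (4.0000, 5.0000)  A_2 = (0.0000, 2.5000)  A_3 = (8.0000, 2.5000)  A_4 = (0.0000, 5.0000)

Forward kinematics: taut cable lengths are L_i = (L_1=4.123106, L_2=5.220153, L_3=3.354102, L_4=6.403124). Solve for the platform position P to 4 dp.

(5.0000, 1.0000)

expand ‖A_i−P‖²=L_i² and subtract eq 1 (c_i ≔ ‖A_i‖²−L_i²)
c_1 = 16.0000+25.0000−17.0000 = 24.0000
eq1−eq2 → [8.0000  5.0000]·P = 45.0000
eq1−eq3 → [-8.0000  5.0000]·P = -35.0000
eq1−eq4 → [8.0000  0.0000]·P = 40.0000
2×2 solve → P = (5.0000, 1.0000)
check cable 4: ‖A_4−P‖² = 41.0000 ≈ L_4² = 41.0000 ✓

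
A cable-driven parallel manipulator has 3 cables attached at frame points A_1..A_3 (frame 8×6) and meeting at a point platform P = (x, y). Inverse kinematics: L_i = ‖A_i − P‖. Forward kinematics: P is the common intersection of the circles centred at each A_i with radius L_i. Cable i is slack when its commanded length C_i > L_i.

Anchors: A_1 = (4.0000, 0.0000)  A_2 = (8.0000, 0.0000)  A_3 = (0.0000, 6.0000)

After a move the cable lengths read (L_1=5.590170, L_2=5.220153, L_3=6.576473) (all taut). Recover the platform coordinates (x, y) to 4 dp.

circle eqns → linear via eq_j − eq_1; set k_j = A_j·A_j − L_j²
k_1 = 16.0000+0.0000−31.2500 = -15.2500
-8.0000·x + 0.0000·y = k_1−k_2 = -52.0000
8.0000·x − 12.0000·y = k_1−k_3 = -8.0000
solve first two rows → x=6.5000, y=5.0000

(6.5000, 5.0000)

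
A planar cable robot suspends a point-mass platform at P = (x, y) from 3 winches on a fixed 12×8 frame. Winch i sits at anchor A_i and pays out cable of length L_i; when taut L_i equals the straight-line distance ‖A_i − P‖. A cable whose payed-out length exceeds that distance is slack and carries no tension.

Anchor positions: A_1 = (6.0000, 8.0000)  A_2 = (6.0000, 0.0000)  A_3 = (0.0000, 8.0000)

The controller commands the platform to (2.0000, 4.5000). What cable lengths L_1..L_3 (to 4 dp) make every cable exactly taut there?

L_1: Δ = A_1−P = (4.0000, 3.5000) → ‖Δ‖ = √28.2500 = 5.3151
L_2: Δ = A_2−P = (4.0000, -4.5000) → ‖Δ‖ = √36.2500 = 6.0208
L_3: Δ = A_3−P = (-2.0000, 3.5000) → ‖Δ‖ = √16.2500 = 4.0311

(5.3151, 6.0208, 4.0311)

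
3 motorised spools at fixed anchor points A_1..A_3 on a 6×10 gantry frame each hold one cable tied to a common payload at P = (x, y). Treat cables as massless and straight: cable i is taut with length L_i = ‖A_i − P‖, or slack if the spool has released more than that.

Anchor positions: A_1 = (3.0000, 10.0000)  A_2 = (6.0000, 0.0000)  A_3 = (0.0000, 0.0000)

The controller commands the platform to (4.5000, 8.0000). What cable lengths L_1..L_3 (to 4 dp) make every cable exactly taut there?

L_1 = √((3.0000−4.5000)² + (10.0000−8.0000)²) = 2.5000
L_2 = √((6.0000−4.5000)² + (0.0000−8.0000)²) = 8.1394
L_3 = √((0.0000−4.5000)² + (0.0000−8.0000)²) = 9.1788

(2.5000, 8.1394, 9.1788)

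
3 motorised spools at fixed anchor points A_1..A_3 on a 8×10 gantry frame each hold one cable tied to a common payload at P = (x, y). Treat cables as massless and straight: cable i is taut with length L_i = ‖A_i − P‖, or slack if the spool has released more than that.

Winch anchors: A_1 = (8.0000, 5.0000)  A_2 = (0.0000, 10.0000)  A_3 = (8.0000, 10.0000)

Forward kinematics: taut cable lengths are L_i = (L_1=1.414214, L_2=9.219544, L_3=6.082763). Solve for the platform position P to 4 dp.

each cable: (A_i−P)·(A_i−P) = L_i²; let c_i = ‖A_i‖²−L_i²
c_1 = 64.0000+25.0000−2.0000 = 87.0000
row 1: 16.0000x − 10.0000y = 72.0000  (c_2=15.0000)
row 2: 0.0000x − 10.0000y = -40.0000  (c_3=127.0000)
Cramer on rows 1–2 → x = 7.0000, y = 4.0000

(7.0000, 4.0000)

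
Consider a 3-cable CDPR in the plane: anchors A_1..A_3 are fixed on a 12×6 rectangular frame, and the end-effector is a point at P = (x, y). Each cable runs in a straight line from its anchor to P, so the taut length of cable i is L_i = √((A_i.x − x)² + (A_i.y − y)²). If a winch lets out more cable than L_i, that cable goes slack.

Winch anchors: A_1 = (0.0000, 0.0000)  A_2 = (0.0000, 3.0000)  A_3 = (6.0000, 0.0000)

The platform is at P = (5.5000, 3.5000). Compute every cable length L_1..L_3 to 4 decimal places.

L_1: Δ = A_1−P = (-5.5000, -3.5000) → ‖Δ‖ = √42.5000 = 6.5192
L_2: Δ = A_2−P = (-5.5000, -0.5000) → ‖Δ‖ = √30.5000 = 5.5227
L_3: Δ = A_3−P = (0.5000, -3.5000) → ‖Δ‖ = √12.5000 = 3.5355

(6.5192, 5.5227, 3.5355)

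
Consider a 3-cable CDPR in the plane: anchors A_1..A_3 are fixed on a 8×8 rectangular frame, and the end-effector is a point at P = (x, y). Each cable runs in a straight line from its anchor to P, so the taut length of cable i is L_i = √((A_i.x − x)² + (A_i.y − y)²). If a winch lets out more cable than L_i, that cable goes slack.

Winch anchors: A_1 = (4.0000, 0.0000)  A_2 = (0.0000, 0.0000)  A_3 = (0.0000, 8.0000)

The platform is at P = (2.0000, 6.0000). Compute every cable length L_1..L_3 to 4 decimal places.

(6.3246, 6.3246, 2.8284)

L_1: Δ = A_1−P = (2.0000, -6.0000) → ‖Δ‖ = √40.0000 = 6.3246
L_2: Δ = A_2−P = (-2.0000, -6.0000) → ‖Δ‖ = √40.0000 = 6.3246
L_3: Δ = A_3−P = (-2.0000, 2.0000) → ‖Δ‖ = √8.0000 = 2.8284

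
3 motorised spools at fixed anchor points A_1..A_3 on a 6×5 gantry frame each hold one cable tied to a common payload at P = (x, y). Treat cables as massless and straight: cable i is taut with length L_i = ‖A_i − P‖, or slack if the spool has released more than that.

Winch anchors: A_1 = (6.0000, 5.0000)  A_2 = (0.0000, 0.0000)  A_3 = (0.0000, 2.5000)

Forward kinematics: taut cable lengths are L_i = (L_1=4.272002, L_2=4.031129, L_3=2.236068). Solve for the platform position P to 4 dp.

(2.0000, 3.5000)

each cable: (A_i−P)·(A_i−P) = L_i²; let c_i = ‖A_i‖²−L_i²
c_1 = 36.0000+25.0000−18.2500 = 42.7500
row 1: 12.0000x + 10.0000y = 59.0000  (c_2=-16.2500)
row 2: 12.0000x + 5.0000y = 41.5000  (c_3=1.2500)
Cramer on rows 1–2 → x = 2.0000, y = 3.5000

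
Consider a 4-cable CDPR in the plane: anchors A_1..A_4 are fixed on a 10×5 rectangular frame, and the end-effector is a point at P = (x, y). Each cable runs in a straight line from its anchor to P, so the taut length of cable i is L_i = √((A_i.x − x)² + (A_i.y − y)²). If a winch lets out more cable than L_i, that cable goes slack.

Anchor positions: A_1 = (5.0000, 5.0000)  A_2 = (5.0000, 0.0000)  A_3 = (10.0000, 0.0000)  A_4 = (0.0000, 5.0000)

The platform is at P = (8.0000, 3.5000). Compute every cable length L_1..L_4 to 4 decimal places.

L_1 = √((5.0000−8.0000)² + (5.0000−3.5000)²) = 3.3541
L_2 = √((5.0000−8.0000)² + (0.0000−3.5000)²) = 4.6098
L_3 = √((10.0000−8.0000)² + (0.0000−3.5000)²) = 4.0311
L_4 = √((0.0000−8.0000)² + (5.0000−3.5000)²) = 8.1394

(3.3541, 4.6098, 4.0311, 8.1394)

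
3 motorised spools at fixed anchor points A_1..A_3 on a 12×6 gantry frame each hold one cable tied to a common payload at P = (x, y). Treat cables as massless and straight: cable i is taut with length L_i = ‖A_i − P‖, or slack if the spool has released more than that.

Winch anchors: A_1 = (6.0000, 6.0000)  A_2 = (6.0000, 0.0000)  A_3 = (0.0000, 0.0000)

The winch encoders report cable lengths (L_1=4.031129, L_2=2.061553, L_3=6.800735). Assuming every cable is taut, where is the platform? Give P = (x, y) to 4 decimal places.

(6.5000, 2.0000)

circle eqns → linear via eq_j − eq_1; set q_j = A_j·A_j − L_j²
q_1 = 36.0000+36.0000−16.2500 = 55.7500
0.0000·x + 12.0000·y = q_1−q_2 = 24.0000
12.0000·x + 12.0000·y = q_1−q_3 = 102.0000
solve first two rows → x=6.5000, y=2.0000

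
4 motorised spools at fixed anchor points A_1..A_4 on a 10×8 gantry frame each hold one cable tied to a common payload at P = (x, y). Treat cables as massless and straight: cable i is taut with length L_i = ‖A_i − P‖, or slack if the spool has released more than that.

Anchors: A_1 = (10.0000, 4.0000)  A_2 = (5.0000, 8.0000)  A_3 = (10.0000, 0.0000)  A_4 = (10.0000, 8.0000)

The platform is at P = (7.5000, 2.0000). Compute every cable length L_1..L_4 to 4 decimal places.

L_1 = √((10.0000−7.5000)² + (4.0000−2.0000)²) = 3.2016
L_2 = √((5.0000−7.5000)² + (8.0000−2.0000)²) = 6.5000
L_3 = √((10.0000−7.5000)² + (0.0000−2.0000)²) = 3.2016
L_4 = √((10.0000−7.5000)² + (8.0000−2.0000)²) = 6.5000

(3.2016, 6.5000, 3.2016, 6.5000)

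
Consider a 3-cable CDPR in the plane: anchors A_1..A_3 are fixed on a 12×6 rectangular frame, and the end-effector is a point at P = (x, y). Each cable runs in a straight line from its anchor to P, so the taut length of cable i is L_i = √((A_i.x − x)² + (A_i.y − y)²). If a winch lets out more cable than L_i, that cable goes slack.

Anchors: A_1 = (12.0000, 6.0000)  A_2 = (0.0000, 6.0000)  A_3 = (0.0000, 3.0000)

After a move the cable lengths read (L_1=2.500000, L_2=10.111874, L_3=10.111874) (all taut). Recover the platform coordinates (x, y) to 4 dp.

(10.0000, 4.5000)

expand ‖A_i−P‖²=L_i² and subtract eq 1 (c_i ≔ ‖A_i‖²−L_i²)
c_1 = 144.0000+36.0000−6.2500 = 173.7500
eq1−eq2 → [24.0000  0.0000]·P = 240.0000
eq1−eq3 → [24.0000  6.0000]·P = 267.0000
2×2 solve → P = (10.0000, 4.5000)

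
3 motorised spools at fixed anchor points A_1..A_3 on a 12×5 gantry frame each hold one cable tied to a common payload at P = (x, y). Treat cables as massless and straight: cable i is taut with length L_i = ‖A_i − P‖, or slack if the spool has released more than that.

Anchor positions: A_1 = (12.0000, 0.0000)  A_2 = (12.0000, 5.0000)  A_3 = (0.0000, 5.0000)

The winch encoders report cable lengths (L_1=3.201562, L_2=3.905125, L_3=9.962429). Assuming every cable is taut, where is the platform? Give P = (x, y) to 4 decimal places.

expand ‖A_i−P‖²=L_i² and subtract eq 1 (q_i ≔ ‖A_i‖²−L_i²)
q_1 = 144.0000+0.0000−10.2500 = 133.7500
eq1−eq2 → [0.0000  -10.0000]·P = -20.0000
eq1−eq3 → [24.0000  -10.0000]·P = 208.0000
2×2 solve → P = (9.5000, 2.0000)

(9.5000, 2.0000)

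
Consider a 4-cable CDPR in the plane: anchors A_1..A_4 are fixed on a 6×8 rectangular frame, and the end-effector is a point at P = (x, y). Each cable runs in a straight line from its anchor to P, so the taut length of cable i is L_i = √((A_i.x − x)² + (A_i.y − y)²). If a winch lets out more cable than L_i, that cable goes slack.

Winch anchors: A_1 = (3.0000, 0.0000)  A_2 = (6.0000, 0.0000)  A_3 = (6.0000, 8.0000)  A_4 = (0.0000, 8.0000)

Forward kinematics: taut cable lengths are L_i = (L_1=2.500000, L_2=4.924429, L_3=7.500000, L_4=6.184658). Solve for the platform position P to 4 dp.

(1.5000, 2.0000)

circle eqns → linear via eq_j − eq_1; set c_j = A_j·A_j − L_j²
c_1 = 9.0000+0.0000−6.2500 = 2.7500
-6.0000·x + 0.0000·y = c_1−c_2 = -9.0000
-6.0000·x − 16.0000·y = c_1−c_3 = -41.0000
6.0000·x − 16.0000·y = c_1−c_4 = -23.0000
solve first two rows → x=1.5000, y=2.0000
check cable 4: ‖A_4−P‖² = 38.2500 ≈ L_4² = 38.2500 ✓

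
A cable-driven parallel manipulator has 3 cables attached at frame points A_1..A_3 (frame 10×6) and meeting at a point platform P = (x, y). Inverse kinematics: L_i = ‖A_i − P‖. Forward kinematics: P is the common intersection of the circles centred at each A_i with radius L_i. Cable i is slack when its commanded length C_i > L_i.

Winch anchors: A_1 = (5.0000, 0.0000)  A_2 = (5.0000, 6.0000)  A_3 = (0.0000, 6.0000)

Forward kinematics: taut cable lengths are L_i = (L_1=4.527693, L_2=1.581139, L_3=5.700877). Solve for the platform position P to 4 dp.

each cable: (A_i−P)·(A_i−P) = L_i²; let k_i = ‖A_i‖²−L_i²
k_1 = 25.0000+0.0000−20.5000 = 4.5000
row 1: 0.0000x − 12.0000y = -54.0000  (k_2=58.5000)
row 2: 10.0000x − 12.0000y = 1.0000  (k_3=3.5000)
Cramer on rows 1–2 → x = 5.5000, y = 4.5000

(5.5000, 4.5000)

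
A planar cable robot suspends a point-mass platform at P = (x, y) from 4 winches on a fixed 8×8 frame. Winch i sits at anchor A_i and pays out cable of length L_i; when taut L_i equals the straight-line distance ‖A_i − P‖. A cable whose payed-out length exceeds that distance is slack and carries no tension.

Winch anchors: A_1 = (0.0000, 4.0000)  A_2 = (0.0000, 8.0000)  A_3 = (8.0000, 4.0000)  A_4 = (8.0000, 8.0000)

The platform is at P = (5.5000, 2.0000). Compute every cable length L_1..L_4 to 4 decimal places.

cable 1: Δx=-5.5000, Δy=2.0000; L_1 = √(Δx²+Δy²) = 5.8523
cable 2: Δx=-5.5000, Δy=6.0000; L_2 = √(Δx²+Δy²) = 8.1394
cable 3: Δx=2.5000, Δy=2.0000; L_3 = √(Δx²+Δy²) = 3.2016
cable 4: Δx=2.5000, Δy=6.0000; L_4 = √(Δx²+Δy²) = 6.5000

(5.8523, 8.1394, 3.2016, 6.5000)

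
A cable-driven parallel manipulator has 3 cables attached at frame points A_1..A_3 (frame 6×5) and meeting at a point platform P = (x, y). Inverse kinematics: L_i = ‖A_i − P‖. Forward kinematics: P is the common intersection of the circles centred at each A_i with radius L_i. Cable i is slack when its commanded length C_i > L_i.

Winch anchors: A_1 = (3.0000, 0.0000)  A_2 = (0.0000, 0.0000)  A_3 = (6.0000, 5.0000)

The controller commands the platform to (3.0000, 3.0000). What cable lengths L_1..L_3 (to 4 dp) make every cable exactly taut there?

(3.0000, 4.2426, 3.6056)

L_1: Δ = A_1−P = (0.0000, -3.0000) → ‖Δ‖ = √9.0000 = 3.0000
L_2: Δ = A_2−P = (-3.0000, -3.0000) → ‖Δ‖ = √18.0000 = 4.2426
L_3: Δ = A_3−P = (3.0000, 2.0000) → ‖Δ‖ = √13.0000 = 3.6056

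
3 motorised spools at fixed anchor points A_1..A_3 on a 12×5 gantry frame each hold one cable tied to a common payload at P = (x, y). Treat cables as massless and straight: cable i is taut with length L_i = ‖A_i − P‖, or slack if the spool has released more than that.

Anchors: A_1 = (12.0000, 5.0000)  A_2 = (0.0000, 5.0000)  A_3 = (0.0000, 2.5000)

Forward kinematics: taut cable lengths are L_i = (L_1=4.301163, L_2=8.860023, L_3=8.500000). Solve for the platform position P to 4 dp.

(8.5000, 2.5000)

circle eqns → linear via eq_j − eq_1; set k_j = A_j·A_j − L_j²
k_1 = 144.0000+25.0000−18.5000 = 150.5000
24.0000·x + 0.0000·y = k_1−k_2 = 204.0000
24.0000·x + 5.0000·y = k_1−k_3 = 216.5000
solve first two rows → x=8.5000, y=2.5000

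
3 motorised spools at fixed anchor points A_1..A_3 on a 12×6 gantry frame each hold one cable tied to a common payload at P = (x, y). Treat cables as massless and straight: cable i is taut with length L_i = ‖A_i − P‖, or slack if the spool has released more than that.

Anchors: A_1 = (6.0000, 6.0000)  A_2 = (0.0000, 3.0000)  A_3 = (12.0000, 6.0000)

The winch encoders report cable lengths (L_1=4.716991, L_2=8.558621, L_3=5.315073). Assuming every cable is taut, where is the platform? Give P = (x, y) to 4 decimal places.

(8.5000, 2.0000)

expand ‖A_i−P‖²=L_i² and subtract eq 1 (q_i ≔ ‖A_i‖²−L_i²)
q_1 = 36.0000+36.0000−22.2500 = 49.7500
eq1−eq2 → [12.0000  6.0000]·P = 114.0000
eq1−eq3 → [-12.0000  0.0000]·P = -102.0000
2×2 solve → P = (8.5000, 2.0000)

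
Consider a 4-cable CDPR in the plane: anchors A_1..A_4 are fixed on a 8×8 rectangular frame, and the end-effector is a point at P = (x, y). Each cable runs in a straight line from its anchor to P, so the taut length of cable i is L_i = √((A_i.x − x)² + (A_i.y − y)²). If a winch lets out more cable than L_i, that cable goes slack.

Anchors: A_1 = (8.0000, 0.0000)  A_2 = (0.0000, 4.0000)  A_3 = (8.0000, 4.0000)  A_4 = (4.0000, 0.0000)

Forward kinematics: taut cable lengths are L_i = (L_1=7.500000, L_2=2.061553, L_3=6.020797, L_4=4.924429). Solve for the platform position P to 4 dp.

(2.0000, 4.5000)

each cable: (A_i−P)·(A_i−P) = L_i²; let q_i = ‖A_i‖²−L_i²
q_1 = 64.0000+0.0000−56.2500 = 7.7500
row 1: 16.0000x − 8.0000y = -4.0000  (q_2=11.7500)
row 2: 0.0000x − 8.0000y = -36.0000  (q_3=43.7500)
row 3: 8.0000x + 0.0000y = 16.0000  (q_4=-8.2500)
Cramer on rows 1–2 → x = 2.0000, y = 4.5000
check cable 4: ‖A_4−P‖² = 24.2500 ≈ L_4² = 24.2500 ✓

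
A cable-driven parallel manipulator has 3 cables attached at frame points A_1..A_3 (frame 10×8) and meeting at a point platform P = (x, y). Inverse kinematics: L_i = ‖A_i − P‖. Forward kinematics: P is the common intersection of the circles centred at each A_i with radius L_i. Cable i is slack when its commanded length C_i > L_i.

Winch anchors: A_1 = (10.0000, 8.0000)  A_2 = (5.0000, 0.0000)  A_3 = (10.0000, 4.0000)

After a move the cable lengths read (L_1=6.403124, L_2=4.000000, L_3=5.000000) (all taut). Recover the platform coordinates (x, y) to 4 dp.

(5.0000, 4.0000)

expand ‖A_i−P‖²=L_i² and subtract eq 1 (q_i ≔ ‖A_i‖²−L_i²)
q_1 = 100.0000+64.0000−41.0000 = 123.0000
eq1−eq2 → [10.0000  16.0000]·P = 114.0000
eq1−eq3 → [0.0000  8.0000]·P = 32.0000
2×2 solve → P = (5.0000, 4.0000)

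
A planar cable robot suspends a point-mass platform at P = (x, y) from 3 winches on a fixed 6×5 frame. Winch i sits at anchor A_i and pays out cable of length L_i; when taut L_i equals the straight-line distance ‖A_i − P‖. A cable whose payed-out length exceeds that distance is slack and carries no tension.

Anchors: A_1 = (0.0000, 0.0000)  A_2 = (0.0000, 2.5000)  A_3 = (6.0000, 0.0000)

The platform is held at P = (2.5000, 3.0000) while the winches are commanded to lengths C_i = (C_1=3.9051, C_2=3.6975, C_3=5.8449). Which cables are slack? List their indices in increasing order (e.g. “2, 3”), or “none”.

cable 1: L_1 = ‖A_1−P‖ = 3.9051;  C_1 = 3.9051 → taut
cable 2: L_2 = ‖A_2−P‖ = 2.5495;  C_2 = 3.6975 → slack
cable 3: L_3 = ‖A_3−P‖ = 4.6098;  C_3 = 5.8449 → slack

2, 3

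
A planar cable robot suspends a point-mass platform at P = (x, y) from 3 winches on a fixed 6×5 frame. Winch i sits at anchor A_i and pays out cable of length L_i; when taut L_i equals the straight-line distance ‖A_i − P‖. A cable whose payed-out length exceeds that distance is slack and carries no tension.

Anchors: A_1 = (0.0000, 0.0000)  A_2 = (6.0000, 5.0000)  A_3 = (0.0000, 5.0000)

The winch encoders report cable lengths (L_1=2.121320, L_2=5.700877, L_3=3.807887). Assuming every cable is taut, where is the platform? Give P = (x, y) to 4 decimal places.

(1.5000, 1.5000)

each cable: (A_i−P)·(A_i−P) = L_i²; let q_i = ‖A_i‖²−L_i²
q_1 = 0.0000+0.0000−4.5000 = -4.5000
row 1: -12.0000x − 10.0000y = -33.0000  (q_2=28.5000)
row 2: 0.0000x − 10.0000y = -15.0000  (q_3=10.5000)
Cramer on rows 1–2 → x = 1.5000, y = 1.5000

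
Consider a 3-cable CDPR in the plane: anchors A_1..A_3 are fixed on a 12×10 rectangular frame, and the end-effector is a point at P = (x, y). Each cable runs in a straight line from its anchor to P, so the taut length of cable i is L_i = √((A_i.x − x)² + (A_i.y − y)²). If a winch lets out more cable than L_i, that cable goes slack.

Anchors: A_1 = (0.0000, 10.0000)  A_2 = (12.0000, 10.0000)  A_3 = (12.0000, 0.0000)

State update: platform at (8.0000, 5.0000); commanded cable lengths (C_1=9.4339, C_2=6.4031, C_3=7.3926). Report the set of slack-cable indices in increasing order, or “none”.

3

cable 1: L_1 = ‖A_1−P‖ = 9.4340;  C_1 = 9.4339 → taut
cable 2: L_2 = ‖A_2−P‖ = 6.4031;  C_2 = 6.4031 → taut
cable 3: L_3 = ‖A_3−P‖ = 6.4031;  C_3 = 7.3926 → slack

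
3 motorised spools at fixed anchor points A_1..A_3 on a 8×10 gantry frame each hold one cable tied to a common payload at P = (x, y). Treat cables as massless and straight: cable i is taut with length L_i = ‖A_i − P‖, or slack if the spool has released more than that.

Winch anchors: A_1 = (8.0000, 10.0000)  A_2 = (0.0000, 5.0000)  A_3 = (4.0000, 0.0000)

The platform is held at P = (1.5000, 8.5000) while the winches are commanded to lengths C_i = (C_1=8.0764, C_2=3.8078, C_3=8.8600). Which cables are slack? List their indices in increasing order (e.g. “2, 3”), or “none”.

1

i=1: geometric 6.6708 vs commanded 8.0764 ⇒ slack
i=2: geometric 3.8079 vs commanded 3.8078 ⇒ taut
i=3: geometric 8.8600 vs commanded 8.8600 ⇒ taut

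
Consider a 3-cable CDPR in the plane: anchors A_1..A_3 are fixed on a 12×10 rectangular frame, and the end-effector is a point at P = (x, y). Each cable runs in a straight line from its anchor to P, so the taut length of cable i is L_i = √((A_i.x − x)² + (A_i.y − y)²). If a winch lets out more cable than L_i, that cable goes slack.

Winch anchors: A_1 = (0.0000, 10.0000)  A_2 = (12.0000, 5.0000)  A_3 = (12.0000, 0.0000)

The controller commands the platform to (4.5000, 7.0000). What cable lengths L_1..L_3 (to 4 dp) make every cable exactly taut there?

(5.4083, 7.7621, 10.2591)

L_1: Δ = A_1−P = (-4.5000, 3.0000) → ‖Δ‖ = √29.2500 = 5.4083
L_2: Δ = A_2−P = (7.5000, -2.0000) → ‖Δ‖ = √60.2500 = 7.7621
L_3: Δ = A_3−P = (7.5000, -7.0000) → ‖Δ‖ = √105.2500 = 10.2591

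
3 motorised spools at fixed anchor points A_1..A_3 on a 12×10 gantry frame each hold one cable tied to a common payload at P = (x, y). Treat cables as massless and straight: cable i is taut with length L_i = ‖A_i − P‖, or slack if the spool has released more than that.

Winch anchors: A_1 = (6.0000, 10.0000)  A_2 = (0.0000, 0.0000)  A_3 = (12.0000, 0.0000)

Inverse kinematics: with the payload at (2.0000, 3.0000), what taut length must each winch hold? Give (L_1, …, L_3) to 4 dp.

L_1: Δ = A_1−P = (4.0000, 7.0000) → ‖Δ‖ = √65.0000 = 8.0623
L_2: Δ = A_2−P = (-2.0000, -3.0000) → ‖Δ‖ = √13.0000 = 3.6056
L_3: Δ = A_3−P = (10.0000, -3.0000) → ‖Δ‖ = √109.0000 = 10.4403

(8.0623, 3.6056, 10.4403)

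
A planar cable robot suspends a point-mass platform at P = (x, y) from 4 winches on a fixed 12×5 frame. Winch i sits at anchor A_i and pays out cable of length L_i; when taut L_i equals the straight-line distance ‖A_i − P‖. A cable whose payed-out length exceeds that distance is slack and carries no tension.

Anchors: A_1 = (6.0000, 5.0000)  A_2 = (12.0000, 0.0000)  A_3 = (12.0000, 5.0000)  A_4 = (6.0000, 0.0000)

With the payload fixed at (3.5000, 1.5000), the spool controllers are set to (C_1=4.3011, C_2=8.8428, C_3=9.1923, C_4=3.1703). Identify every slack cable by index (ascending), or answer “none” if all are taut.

cable 1: √((2.5000)²+(3.5000)²)=4.3012, C_1=4.3011: taut
cable 2: √((8.5000)²+(-1.5000)²)=8.6313, C_2=8.8428: slack
cable 3: √((8.5000)²+(3.5000)²)=9.1924, C_3=9.1923: taut
cable 4: √((2.5000)²+(-1.5000)²)=2.9155, C_4=3.1703: slack

2, 4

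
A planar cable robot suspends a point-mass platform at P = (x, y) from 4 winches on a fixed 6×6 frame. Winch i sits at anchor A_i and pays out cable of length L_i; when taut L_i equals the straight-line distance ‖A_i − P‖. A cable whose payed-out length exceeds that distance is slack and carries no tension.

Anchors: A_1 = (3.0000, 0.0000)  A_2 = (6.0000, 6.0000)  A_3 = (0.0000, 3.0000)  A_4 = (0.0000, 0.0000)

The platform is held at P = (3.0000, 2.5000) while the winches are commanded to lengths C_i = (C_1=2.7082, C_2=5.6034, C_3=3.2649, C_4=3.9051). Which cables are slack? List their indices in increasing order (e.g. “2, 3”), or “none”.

1, 2, 3

cable 1: √((0.0000)²+(-2.5000)²)=2.5000, C_1=2.7082: slack
cable 2: √((3.0000)²+(3.5000)²)=4.6098, C_2=5.6034: slack
cable 3: √((-3.0000)²+(0.5000)²)=3.0414, C_3=3.2649: slack
cable 4: √((-3.0000)²+(-2.5000)²)=3.9051, C_4=3.9051: taut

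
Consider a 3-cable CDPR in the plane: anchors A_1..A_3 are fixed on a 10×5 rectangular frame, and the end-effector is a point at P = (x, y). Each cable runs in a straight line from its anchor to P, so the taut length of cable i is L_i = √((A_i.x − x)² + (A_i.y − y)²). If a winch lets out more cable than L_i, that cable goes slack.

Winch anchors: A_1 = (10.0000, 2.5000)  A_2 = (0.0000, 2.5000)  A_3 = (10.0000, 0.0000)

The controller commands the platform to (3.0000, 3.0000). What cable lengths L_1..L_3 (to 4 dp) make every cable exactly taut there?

L_1: Δ = A_1−P = (7.0000, -0.5000) → ‖Δ‖ = √49.2500 = 7.0178
L_2: Δ = A_2−P = (-3.0000, -0.5000) → ‖Δ‖ = √9.2500 = 3.0414
L_3: Δ = A_3−P = (7.0000, -3.0000) → ‖Δ‖ = √58.0000 = 7.6158

(7.0178, 3.0414, 7.6158)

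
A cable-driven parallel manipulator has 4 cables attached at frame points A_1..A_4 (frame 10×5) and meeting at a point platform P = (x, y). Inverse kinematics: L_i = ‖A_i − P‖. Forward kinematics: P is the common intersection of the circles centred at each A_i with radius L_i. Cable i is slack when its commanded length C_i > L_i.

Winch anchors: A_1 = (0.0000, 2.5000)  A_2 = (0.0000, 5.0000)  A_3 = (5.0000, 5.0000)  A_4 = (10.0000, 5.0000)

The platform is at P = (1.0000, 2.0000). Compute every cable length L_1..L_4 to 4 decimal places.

(1.1180, 3.1623, 5.0000, 9.4868)

cable 1: Δx=-1.0000, Δy=0.5000; L_1 = √(Δx²+Δy²) = 1.1180
cable 2: Δx=-1.0000, Δy=3.0000; L_2 = √(Δx²+Δy²) = 3.1623
cable 3: Δx=4.0000, Δy=3.0000; L_3 = √(Δx²+Δy²) = 5.0000
cable 4: Δx=9.0000, Δy=3.0000; L_4 = √(Δx²+Δy²) = 9.4868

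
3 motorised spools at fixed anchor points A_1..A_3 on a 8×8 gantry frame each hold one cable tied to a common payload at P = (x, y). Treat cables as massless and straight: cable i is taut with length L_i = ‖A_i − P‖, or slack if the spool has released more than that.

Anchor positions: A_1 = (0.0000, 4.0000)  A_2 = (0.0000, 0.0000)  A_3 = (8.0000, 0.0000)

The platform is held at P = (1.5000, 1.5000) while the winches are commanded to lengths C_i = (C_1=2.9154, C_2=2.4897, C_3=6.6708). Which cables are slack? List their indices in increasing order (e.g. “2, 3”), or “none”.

i=1: geometric 2.9155 vs commanded 2.9154 ⇒ taut
i=2: geometric 2.1213 vs commanded 2.4897 ⇒ slack
i=3: geometric 6.6708 vs commanded 6.6708 ⇒ taut

2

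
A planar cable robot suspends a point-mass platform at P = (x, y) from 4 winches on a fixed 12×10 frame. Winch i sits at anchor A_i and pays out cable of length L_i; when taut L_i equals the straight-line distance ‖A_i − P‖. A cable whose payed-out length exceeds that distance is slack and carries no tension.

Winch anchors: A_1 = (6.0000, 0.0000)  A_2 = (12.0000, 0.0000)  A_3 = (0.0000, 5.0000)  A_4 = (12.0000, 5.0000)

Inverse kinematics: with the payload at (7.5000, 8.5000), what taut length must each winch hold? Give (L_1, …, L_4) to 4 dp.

L_1 = √((6.0000−7.5000)² + (0.0000−8.5000)²) = 8.6313
L_2 = √((12.0000−7.5000)² + (0.0000−8.5000)²) = 9.6177
L_3 = √((0.0000−7.5000)² + (5.0000−8.5000)²) = 8.2765
L_4 = √((12.0000−7.5000)² + (5.0000−8.5000)²) = 5.7009

(8.6313, 9.6177, 8.2765, 5.7009)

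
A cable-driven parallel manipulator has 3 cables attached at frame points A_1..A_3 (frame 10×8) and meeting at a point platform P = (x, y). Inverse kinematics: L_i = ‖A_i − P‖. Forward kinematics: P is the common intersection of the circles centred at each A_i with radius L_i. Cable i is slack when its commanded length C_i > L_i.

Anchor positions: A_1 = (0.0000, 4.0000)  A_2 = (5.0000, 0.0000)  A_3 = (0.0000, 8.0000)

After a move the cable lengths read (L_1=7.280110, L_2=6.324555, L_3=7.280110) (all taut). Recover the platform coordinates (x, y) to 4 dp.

each cable: (A_i−P)·(A_i−P) = L_i²; let k_i = ‖A_i‖²−L_i²
k_1 = 0.0000+16.0000−53.0000 = -37.0000
row 1: -10.0000x + 8.0000y = -22.0000  (k_2=-15.0000)
row 2: 0.0000x − 8.0000y = -48.0000  (k_3=11.0000)
Cramer on rows 1–2 → x = 7.0000, y = 6.0000

(7.0000, 6.0000)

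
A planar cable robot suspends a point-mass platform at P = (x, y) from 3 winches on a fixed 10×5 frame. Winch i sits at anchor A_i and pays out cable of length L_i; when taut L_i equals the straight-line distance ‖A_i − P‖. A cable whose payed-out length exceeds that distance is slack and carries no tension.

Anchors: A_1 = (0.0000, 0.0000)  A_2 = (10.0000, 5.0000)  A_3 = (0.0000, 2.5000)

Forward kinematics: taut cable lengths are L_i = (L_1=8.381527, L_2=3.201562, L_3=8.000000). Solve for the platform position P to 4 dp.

expand ‖A_i−P‖²=L_i² and subtract eq 1 (k_i ≔ ‖A_i‖²−L_i²)
k_1 = 0.0000+0.0000−70.2500 = -70.2500
eq1−eq2 → [-20.0000  -10.0000]·P = -185.0000
eq1−eq3 → [0.0000  -5.0000]·P = -12.5000
2×2 solve → P = (8.0000, 2.5000)

(8.0000, 2.5000)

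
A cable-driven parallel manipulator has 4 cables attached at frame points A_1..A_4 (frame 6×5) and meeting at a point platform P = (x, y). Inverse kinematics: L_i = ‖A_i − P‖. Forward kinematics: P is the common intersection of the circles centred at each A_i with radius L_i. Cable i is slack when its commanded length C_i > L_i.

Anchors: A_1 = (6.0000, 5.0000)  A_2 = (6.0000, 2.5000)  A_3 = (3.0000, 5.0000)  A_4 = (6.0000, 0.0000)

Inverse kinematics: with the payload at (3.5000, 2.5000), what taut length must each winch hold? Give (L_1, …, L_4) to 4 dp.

(3.5355, 2.5000, 2.5495, 3.5355)

L_1 = √((6.0000−3.5000)² + (5.0000−2.5000)²) = 3.5355
L_2 = √((6.0000−3.5000)² + (2.5000−2.5000)²) = 2.5000
L_3 = √((3.0000−3.5000)² + (5.0000−2.5000)²) = 2.5495
L_4 = √((6.0000−3.5000)² + (0.0000−2.5000)²) = 3.5355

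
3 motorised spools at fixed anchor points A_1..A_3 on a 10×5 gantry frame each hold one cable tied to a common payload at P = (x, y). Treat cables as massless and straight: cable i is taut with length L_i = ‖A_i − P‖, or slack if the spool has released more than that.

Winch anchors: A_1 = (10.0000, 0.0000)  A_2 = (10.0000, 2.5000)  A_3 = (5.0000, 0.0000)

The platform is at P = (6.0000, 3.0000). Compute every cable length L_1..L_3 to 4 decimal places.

(5.0000, 4.0311, 3.1623)

L_1: Δ = A_1−P = (4.0000, -3.0000) → ‖Δ‖ = √25.0000 = 5.0000
L_2: Δ = A_2−P = (4.0000, -0.5000) → ‖Δ‖ = √16.2500 = 4.0311
L_3: Δ = A_3−P = (-1.0000, -3.0000) → ‖Δ‖ = √10.0000 = 3.1623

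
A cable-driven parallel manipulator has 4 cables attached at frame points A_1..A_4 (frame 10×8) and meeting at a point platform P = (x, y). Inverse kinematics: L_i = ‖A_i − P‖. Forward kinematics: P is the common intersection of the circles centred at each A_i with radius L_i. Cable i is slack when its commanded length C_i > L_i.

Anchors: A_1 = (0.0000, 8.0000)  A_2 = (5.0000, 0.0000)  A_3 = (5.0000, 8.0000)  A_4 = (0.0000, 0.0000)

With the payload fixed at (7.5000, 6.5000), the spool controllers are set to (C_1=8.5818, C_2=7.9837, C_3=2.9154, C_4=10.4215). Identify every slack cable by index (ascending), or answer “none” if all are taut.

cable 1: √((-7.5000)²+(1.5000)²)=7.6485, C_1=8.5818: slack
cable 2: √((-2.5000)²+(-6.5000)²)=6.9642, C_2=7.9837: slack
cable 3: √((-2.5000)²+(1.5000)²)=2.9155, C_3=2.9154: taut
cable 4: √((-7.5000)²+(-6.5000)²)=9.9247, C_4=10.4215: slack

1, 2, 4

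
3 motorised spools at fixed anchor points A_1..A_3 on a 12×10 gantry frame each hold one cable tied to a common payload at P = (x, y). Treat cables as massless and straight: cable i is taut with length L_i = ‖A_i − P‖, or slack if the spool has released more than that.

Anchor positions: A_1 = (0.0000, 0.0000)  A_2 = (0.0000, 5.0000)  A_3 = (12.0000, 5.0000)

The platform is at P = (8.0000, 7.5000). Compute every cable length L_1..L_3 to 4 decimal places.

(10.9659, 8.3815, 4.7170)

cable 1: Δx=-8.0000, Δy=-7.5000; L_1 = √(Δx²+Δy²) = 10.9659
cable 2: Δx=-8.0000, Δy=-2.5000; L_2 = √(Δx²+Δy²) = 8.3815
cable 3: Δx=4.0000, Δy=-2.5000; L_3 = √(Δx²+Δy²) = 4.7170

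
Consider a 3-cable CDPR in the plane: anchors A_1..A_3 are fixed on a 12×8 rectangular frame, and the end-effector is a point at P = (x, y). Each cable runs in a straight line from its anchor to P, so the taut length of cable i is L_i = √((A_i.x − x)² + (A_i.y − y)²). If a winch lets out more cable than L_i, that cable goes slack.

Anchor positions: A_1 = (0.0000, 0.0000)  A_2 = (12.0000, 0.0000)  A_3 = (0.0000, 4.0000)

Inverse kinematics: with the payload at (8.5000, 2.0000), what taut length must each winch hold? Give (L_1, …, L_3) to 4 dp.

(8.7321, 4.0311, 8.7321)

L_1: Δ = A_1−P = (-8.5000, -2.0000) → ‖Δ‖ = √76.2500 = 8.7321
L_2: Δ = A_2−P = (3.5000, -2.0000) → ‖Δ‖ = √16.2500 = 4.0311
L_3: Δ = A_3−P = (-8.5000, 2.0000) → ‖Δ‖ = √76.2500 = 8.7321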